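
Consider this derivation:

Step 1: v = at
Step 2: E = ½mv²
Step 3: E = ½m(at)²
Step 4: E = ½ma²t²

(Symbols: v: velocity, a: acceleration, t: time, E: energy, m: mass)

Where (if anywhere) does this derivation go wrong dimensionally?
No step introduces an error — all steps are dimensionally consistent.

Step 1: v = at → LHS [L T^-1], RHS [L T^-1] ✓
Step 2: E = ½mv² → LHS [L^2 M T^-2], RHS [L^2 M T^-2] ✓
Step 3: E = ½m(at)² → LHS [L^2 M T^-2], RHS [L^2 M T^-2] ✓
Step 4: E = ½ma²t² → LHS [L^2 M T^-2], RHS [L^2 M T^-2] ✓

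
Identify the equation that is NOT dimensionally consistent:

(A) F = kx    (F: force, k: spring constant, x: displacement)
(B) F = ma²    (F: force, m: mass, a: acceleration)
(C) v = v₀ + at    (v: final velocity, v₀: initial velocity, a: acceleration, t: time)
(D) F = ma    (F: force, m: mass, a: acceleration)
(B) F = ma²

The equation (B) F = ma² is dimensionally incorrect.

LHS (F): [L M T^-2]
RHS (ma²): [L^2 M T^-4] ✗

The dimensions do not match. The other three equations balance.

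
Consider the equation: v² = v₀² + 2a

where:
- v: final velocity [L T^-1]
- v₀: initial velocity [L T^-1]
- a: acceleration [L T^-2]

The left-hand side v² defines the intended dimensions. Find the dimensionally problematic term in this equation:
The term 2a

Checking each RHS term against the LHS:
- v₀²: [L^2 T^-2] — matches v² [L^2 T^-2] ✓
- 2a: [L T^-2] — does NOT match v² [L^2 T^-2] ✗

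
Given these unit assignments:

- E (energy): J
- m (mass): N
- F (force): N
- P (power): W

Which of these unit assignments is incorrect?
m

The variable m (mass) should have units kg, not N.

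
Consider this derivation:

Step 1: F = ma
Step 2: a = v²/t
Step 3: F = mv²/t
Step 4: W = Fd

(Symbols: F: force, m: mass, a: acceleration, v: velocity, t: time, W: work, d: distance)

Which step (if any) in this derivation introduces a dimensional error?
Step 2

Step 1: F = ma → LHS [L M T^-2], RHS [L M T^-2] ✓
Step 2: a = v²/t → LHS [L T^-2], RHS [L^2 T^-3] ✗

The first dimensional inconsistency appears in step 2: a = v²/t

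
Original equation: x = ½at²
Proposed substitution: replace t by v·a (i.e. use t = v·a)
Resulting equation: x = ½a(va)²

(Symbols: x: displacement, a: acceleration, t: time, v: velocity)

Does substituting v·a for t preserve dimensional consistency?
No

[t] = [T] and [v·a] = [L^2 T^-3]. These differ, so the substitution replaces a quantity by one of different dimensions and the result x = ½a(va)² has LHS [L] vs RHS [L^5 T^-8] — inconsistent.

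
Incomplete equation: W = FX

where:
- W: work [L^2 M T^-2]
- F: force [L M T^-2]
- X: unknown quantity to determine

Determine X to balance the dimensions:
X = d (distance), dimensions [L]

W has dimensions [L^2 M T^-2]; the rest of the RHS (F) has dimensions [L M T^-2].
So X must have dimensions [L] — X = d (distance).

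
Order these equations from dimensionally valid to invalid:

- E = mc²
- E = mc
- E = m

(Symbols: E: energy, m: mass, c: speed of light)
Dimensionally correct: E = mc²
Dimensionally incorrect: E = mc, E = m
Ordered (correct first, then incorrect): E = mc², E = mc, E = m

- E = mc²: LHS [L^2 M T^-2], RHS [L^2 M T^-2] → correct ✓
- E = mc: LHS [L^2 M T^-2], RHS [L M T^-1] → incorrect ✗
- E = m: LHS [L^2 M T^-2], RHS [M] → incorrect ✗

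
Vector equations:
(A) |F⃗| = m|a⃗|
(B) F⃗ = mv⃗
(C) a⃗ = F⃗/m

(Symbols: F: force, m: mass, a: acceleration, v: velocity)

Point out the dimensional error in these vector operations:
(B) F⃗ = mv⃗

(A) |F⃗| = m|a⃗|: LHS [L M T^-2], RHS [L M T^-2] ✓ — magnitudes of vectors are scalars
(B) F⃗ = mv⃗: LHS [L M T^-2], RHS [L M T^-1] ✗ — mass times velocity is momentum, not force; should be ma⃗
(C) a⃗ = F⃗/m: LHS [L T^-2], RHS [L T^-2] ✓ — force (vector) divided by mass (scalar)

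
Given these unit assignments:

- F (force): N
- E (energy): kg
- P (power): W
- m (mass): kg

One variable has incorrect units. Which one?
E

The variable E (energy) should have units J, not kg.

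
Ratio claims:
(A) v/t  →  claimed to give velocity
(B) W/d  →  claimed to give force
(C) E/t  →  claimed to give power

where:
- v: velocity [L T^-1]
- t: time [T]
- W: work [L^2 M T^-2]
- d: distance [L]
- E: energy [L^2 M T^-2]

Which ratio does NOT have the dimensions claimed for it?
(A) v/t does not give velocity

(A) v/t: [L T^-2] ≠ velocity [L T^-1] ✗
(B) W/d: [L M T^-2] = force [L M T^-2] ✓
(C) E/t: [L^2 M T^-3] = power [L^2 M T^-3] ✓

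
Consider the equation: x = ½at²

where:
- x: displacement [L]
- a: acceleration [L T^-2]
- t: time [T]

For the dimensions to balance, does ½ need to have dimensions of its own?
No

x has dimensions [L] and at² already has dimensions [L], so the equation balances without ½ contributing any dimensions. ½ is a pure (dimensionless) number; changing or removing it would not affect dimensional consistency.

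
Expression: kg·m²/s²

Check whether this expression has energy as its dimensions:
Yes

The expression kg·m²/s² has dimensions [L^2 M T^-2], which is exactly energy [L^2 M T^-2].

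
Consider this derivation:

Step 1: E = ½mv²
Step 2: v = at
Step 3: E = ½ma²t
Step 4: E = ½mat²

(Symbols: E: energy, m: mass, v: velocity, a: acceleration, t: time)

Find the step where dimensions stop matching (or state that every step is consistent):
Step 3

Step 1: E = ½mv² → LHS [L^2 M T^-2], RHS [L^2 M T^-2] ✓
Step 2: v = at → LHS [L T^-1], RHS [L T^-1] ✓
Step 3: E = ½ma²t → LHS [L^2 M T^-2], RHS [L^2 M T^-3] ✗

The first dimensional inconsistency appears in step 3: E = ½ma²t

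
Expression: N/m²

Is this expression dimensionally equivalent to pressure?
Yes

The expression N/m² has dimensions [L^-1 M T^-2], which is exactly pressure [L^-1 M T^-2].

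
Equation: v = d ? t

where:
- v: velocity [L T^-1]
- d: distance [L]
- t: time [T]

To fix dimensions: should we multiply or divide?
division (÷): v = d ÷ t

v [L T^-1]; d [L]; t [T].
d × t → [L T] ✗
d ÷ t → [L T^-1] ✓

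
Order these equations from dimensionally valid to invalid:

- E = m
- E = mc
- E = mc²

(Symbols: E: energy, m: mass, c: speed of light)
Dimensionally correct: E = mc²
Dimensionally incorrect: E = m, E = mc
Ordered (correct first, then incorrect): E = mc², E = m, E = mc

- E = m: LHS [L^2 M T^-2], RHS [M] → incorrect ✗
- E = mc: LHS [L^2 M T^-2], RHS [L M T^-1] → incorrect ✗
- E = mc²: LHS [L^2 M T^-2], RHS [L^2 M T^-2] → correct ✓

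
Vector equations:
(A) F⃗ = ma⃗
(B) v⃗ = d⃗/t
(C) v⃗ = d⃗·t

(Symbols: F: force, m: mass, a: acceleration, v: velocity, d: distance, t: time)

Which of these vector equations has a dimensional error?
(C) v⃗ = d⃗·t

(A) F⃗ = ma⃗: LHS [L M T^-2], RHS [L M T^-2] ✓ — Force and acceleration are vectors, mass is a scalar
(B) v⃗ = d⃗/t: LHS [L T^-1], RHS [L T^-1] ✓ — displacement (vector) divided by time (scalar)
(C) v⃗ = d⃗·t: LHS [L T^-1], RHS [L T] ✗ — velocity is displacement per time; should be d⃗/t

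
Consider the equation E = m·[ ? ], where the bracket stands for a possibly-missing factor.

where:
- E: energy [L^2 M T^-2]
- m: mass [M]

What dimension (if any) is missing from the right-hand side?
[L^2 T^-2] — velocity squared (e.g. v²)

E has dimensions [L^2 M T^-2]; m has dimensions [M].
The bracketed factor must supply [L^2 M T^-2] / [M] = [L^2 T^-2].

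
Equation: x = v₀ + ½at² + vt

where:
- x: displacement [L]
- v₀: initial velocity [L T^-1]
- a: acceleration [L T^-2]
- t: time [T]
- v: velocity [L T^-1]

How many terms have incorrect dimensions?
1

LHS x: [L]
- v₀: [L T^-1] ✗
- ½at²: [L] ✓
- vt: [L] ✓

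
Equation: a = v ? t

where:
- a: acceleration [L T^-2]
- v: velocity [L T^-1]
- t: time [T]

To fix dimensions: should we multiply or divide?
division (÷): a = v ÷ t

a [L T^-2]; v [L T^-1]; t [T].
v × t → [L] ✗
v ÷ t → [L T^-2] ✓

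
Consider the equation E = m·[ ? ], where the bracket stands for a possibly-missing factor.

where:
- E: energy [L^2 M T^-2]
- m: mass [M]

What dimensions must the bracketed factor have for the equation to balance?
[L^2 T^-2] — velocity squared (e.g. v²)

E has dimensions [L^2 M T^-2]; m has dimensions [M].
The bracketed factor must supply [L^2 M T^-2] / [M] = [L^2 T^-2].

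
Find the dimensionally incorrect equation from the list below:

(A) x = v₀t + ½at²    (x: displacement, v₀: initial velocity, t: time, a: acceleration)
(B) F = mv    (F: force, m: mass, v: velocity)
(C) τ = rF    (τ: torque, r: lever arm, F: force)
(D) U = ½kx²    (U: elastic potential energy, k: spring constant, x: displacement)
(B) F = mv

The equation (B) F = mv is dimensionally incorrect.

LHS (F): [L M T^-2]
RHS (mv): [L M T^-1] ✗

The dimensions do not match. The other three equations balance.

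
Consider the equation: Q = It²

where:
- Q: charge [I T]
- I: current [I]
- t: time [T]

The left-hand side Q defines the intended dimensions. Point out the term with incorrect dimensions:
The right-hand side term It²

Q has dimensions [I T], but It² has dimensions [I T^2], so the term It² is dimensionally wrong for Q.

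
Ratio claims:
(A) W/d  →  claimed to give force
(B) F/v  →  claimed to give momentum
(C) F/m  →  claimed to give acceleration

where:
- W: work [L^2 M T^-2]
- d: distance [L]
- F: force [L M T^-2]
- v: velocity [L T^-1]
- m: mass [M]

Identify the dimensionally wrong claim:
(B) F/v does not give momentum

(A) W/d: [L M T^-2] = force [L M T^-2] ✓
(B) F/v: [M T^-1] ≠ momentum [L M T^-1] ✗
(C) F/m: [L T^-2] = acceleration [L T^-2] ✓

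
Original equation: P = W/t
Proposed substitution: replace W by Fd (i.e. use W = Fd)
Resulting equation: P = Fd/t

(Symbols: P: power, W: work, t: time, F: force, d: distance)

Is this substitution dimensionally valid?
Yes

[W] = [L^2 M T^-2] and [Fd] = [L^2 M T^-2]. These match, so the substitution replaces a quantity by one of the same dimensions and the result P = Fd/t has LHS [L^2 M T^-3] vs RHS [L^2 M T^-3] — still consistent.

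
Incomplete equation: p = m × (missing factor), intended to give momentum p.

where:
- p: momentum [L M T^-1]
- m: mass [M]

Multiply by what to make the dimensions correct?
v (velocity), dimensions [L T^-1]

p has dimensions [L M T^-1] and m has dimensions [M].
The missing factor must have dimensions [L M T^-1] / [M] = [L T^-1], i.e. velocity (v).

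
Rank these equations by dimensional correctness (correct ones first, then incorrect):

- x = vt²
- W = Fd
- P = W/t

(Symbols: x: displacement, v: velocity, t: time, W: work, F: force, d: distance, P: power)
Dimensionally correct: W = Fd, P = W/t
Dimensionally incorrect: x = vt²
Ordered (correct first, then incorrect): W = Fd, P = W/t, x = vt²

- x = vt²: LHS [L], RHS [L T] → incorrect ✗
- W = Fd: LHS [L^2 M T^-2], RHS [L^2 M T^-2] → correct ✓
- P = W/t: LHS [L^2 M T^-3], RHS [L^2 M T^-3] → correct ✓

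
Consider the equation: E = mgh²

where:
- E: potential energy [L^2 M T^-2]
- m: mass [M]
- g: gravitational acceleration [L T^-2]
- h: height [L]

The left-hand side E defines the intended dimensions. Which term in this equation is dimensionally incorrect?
The right-hand side term mgh²

E has dimensions [L^2 M T^-2], but mgh² has dimensions [L^3 M T^-2], so the term mgh² is dimensionally wrong for E.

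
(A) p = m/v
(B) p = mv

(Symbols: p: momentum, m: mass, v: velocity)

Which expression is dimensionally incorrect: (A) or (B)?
(A)

(A) p = m/v: LHS [L M T^-1], RHS [L^-1 M T] ✗
(B) p = mv: LHS [L M T^-1], RHS [L M T^-1] ✓

Expression (A) p = m/v is dimensionally incorrect.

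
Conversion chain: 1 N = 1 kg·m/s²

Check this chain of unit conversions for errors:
The chain is correct (no errors).

Correct: Newton is defined as kg·m/s²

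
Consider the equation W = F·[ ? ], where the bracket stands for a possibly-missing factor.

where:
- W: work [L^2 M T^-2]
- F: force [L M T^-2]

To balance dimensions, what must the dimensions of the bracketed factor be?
[L] — length (e.g. a distance d)

W has dimensions [L^2 M T^-2]; F has dimensions [L M T^-2].
The bracketed factor must supply [L^2 M T^-2] / [L M T^-2] = [L].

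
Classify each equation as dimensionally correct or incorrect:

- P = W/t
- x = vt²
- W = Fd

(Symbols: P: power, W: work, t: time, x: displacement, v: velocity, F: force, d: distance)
Dimensionally correct: P = W/t, W = Fd
Dimensionally incorrect: x = vt²
Ordered (correct first, then incorrect): P = W/t, W = Fd, x = vt²

- P = W/t: LHS [L^2 M T^-3], RHS [L^2 M T^-3] → correct ✓
- x = vt²: LHS [L], RHS [L T] → incorrect ✗
- W = Fd: LHS [L^2 M T^-2], RHS [L^2 M T^-2] → correct ✓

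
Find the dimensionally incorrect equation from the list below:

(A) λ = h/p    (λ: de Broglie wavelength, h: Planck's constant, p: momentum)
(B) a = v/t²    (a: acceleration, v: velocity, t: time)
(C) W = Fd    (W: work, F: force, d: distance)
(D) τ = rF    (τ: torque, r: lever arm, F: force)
(B) a = v/t²

The equation (B) a = v/t² is dimensionally incorrect.

LHS (a): [L T^-2]
RHS (v/t²): [L T^-3] ✗

The dimensions do not match. The other three equations balance.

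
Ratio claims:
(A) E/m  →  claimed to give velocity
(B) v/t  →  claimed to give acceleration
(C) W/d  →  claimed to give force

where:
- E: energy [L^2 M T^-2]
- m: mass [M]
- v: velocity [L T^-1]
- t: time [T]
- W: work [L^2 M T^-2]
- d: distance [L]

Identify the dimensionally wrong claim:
(A) E/m does not give velocity

(A) E/m: [L^2 T^-2] ≠ velocity [L T^-1] ✗
(B) v/t: [L T^-2] = acceleration [L T^-2] ✓
(C) W/d: [L M T^-2] = force [L M T^-2] ✓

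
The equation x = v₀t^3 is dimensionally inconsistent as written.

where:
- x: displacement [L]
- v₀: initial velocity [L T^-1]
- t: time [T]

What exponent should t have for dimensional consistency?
The exponent of t should be 1: x = v₀t

The LHS x has dimensions [L]; t has dimensions [T].
As written, the RHS v₀t^3 (exponent 3 on t) has dimensions [L T^2], which does not match.
With exponent 1, the RHS v₀t has dimensions [L], matching the LHS.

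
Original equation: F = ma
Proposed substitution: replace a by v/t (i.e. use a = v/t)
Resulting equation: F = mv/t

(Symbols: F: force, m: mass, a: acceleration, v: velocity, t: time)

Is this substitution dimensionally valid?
Yes

[a] = [L T^-2] and [v/t] = [L T^-2]. These match, so the substitution replaces a quantity by one of the same dimensions and the result F = mv/t has LHS [L M T^-2] vs RHS [L M T^-2] — still consistent.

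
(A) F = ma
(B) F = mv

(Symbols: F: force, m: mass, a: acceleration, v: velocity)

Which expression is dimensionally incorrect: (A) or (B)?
(B)

(A) F = ma: LHS [L M T^-2], RHS [L M T^-2] ✓
(B) F = mv: LHS [L M T^-2], RHS [L M T^-1] ✗

Expression (B) F = mv is dimensionally incorrect.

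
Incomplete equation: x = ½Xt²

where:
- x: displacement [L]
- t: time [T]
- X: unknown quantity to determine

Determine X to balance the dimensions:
X = a (acceleration), dimensions [L T^-2]

x has dimensions [L]; the rest of the RHS (½ t²) has dimensions [T^2].
So X must have dimensions [L T^-2] — X = a (acceleration).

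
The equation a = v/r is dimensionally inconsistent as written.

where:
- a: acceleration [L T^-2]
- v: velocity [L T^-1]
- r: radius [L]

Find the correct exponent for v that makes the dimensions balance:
The exponent of v should be 2: a = v^2/r

The LHS a has dimensions [L T^-2]; v has dimensions [L T^-1].
As written, the RHS v/r (exponent 1 on v) has dimensions [T^-1], which does not match.
With exponent 2, the RHS v^2/r has dimensions [L T^-2], matching the LHS.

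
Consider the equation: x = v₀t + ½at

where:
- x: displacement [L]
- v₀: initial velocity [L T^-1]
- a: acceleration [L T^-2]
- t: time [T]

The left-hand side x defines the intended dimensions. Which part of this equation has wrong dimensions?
The term ½at

Checking each RHS term against the LHS:
- v₀t: [L] — matches x [L] ✓
- ½at: [L T^-1] — does NOT match x [L] ✗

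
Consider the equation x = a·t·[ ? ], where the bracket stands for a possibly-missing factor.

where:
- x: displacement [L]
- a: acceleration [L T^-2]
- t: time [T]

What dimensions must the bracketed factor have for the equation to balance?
[T] — time (e.g. t)

x has dimensions [L]; a·t has dimensions [L T^-1].
The bracketed factor must supply [L] / [L T^-1] = [T].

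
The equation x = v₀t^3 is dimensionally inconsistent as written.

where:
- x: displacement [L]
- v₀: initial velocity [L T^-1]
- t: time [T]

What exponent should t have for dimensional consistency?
The exponent of t should be 1: x = v₀t

The LHS x has dimensions [L]; t has dimensions [T].
As written, the RHS v₀t^3 (exponent 3 on t) has dimensions [L T^2], which does not match.
With exponent 1, the RHS v₀t has dimensions [L], matching the LHS.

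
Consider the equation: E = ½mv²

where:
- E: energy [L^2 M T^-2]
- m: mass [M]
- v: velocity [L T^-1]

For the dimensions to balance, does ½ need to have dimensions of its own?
No

E has dimensions [L^2 M T^-2] and mv² already has dimensions [L^2 M T^-2], so the equation balances without ½ contributing any dimensions. ½ is a pure (dimensionless) number; changing or removing it would not affect dimensional consistency.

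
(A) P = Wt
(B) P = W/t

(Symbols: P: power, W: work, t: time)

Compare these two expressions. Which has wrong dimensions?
(A)

(A) P = Wt: LHS [L^2 M T^-3], RHS [L^2 M T^-1] ✗
(B) P = W/t: LHS [L^2 M T^-3], RHS [L^2 M T^-3] ✓

Expression (A) P = Wt is dimensionally incorrect.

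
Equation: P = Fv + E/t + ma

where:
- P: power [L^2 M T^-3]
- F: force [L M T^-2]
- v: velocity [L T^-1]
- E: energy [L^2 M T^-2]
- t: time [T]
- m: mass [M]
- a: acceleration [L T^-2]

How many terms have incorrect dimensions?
1

LHS P: [L^2 M T^-3]
- Fv: [L^2 M T^-3] ✓
- E/t: [L^2 M T^-3] ✓
- ma: [L M T^-2] ✗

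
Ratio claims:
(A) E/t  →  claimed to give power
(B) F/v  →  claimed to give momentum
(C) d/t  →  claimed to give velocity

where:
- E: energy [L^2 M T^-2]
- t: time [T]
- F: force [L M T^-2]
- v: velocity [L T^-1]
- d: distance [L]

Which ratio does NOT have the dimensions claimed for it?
(B) F/v does not give momentum

(A) E/t: [L^2 M T^-3] = power [L^2 M T^-3] ✓
(B) F/v: [M T^-1] ≠ momentum [L M T^-1] ✗
(C) d/t: [L T^-1] = velocity [L T^-1] ✓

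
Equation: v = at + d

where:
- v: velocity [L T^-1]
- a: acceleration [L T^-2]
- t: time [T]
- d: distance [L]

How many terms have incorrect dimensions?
1

LHS v: [L T^-1]
- at: [L T^-1] ✓
- d: [L] ✗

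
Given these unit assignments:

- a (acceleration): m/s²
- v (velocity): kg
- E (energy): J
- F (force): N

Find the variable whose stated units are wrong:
v

The variable v (velocity) should have units m/s, not kg.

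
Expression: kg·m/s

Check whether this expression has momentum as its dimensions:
Yes

The expression kg·m/s has dimensions [L M T^-1], which is exactly momentum [L M T^-1].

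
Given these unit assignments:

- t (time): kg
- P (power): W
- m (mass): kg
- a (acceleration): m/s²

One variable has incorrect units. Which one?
t

The variable t (time) should have units s, not kg.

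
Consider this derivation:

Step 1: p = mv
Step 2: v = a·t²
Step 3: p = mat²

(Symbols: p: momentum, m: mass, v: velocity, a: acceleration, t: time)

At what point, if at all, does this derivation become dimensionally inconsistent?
Step 2

Step 1: p = mv → LHS [L M T^-1], RHS [L M T^-1] ✓
Step 2: v = a·t² → LHS [L T^-1], RHS [L] ✗

The first dimensional inconsistency appears in step 2: v = a·t²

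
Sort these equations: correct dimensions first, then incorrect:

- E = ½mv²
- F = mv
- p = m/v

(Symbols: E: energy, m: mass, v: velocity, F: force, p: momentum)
Dimensionally correct: E = ½mv²
Dimensionally incorrect: F = mv, p = m/v
Ordered (correct first, then incorrect): E = ½mv², F = mv, p = m/v

- E = ½mv²: LHS [L^2 M T^-2], RHS [L^2 M T^-2] → correct ✓
- F = mv: LHS [L M T^-2], RHS [L M T^-1] → incorrect ✗
- p = m/v: LHS [L M T^-1], RHS [L^-1 M T] → incorrect ✗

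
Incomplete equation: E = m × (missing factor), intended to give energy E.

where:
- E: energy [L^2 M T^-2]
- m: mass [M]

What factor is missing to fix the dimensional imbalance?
v² (velocity squared), dimensions [L^2 T^-2]

E has dimensions [L^2 M T^-2] and m has dimensions [M].
The missing factor must have dimensions [L^2 M T^-2] / [M] = [L^2 T^-2], i.e. velocity squared (v²).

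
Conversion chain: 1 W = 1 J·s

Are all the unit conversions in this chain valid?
The chain is incorrect (it contains an error).

Incorrect: Watt is J/s, not J·s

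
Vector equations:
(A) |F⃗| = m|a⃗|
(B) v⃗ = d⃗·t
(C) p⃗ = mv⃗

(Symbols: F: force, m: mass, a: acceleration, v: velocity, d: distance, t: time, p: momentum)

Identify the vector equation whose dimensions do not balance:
(B) v⃗ = d⃗·t

(A) |F⃗| = m|a⃗|: LHS [L M T^-2], RHS [L M T^-2] ✓ — magnitudes of vectors are scalars
(B) v⃗ = d⃗·t: LHS [L T^-1], RHS [L T] ✗ — velocity is displacement per time; should be d⃗/t
(C) p⃗ = mv⃗: LHS [L M T^-1], RHS [L M T^-1] ✓ — mass (scalar) times velocity (vector)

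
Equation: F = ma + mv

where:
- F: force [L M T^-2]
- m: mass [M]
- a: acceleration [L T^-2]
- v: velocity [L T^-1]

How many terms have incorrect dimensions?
1

LHS F: [L M T^-2]
- ma: [L M T^-2] ✓
- mv: [L M T^-1] ✗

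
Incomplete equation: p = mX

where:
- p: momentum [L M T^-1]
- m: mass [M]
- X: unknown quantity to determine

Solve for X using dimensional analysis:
X = v (velocity), dimensions [L T^-1]

p has dimensions [L M T^-1]; the rest of the RHS (m) has dimensions [M].
So X must have dimensions [L T^-1] — X = v (velocity).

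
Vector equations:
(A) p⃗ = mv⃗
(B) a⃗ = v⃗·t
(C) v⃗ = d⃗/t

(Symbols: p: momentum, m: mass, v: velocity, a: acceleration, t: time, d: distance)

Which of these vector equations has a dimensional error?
(B) a⃗ = v⃗·t

(A) p⃗ = mv⃗: LHS [L M T^-1], RHS [L M T^-1] ✓ — mass (scalar) times velocity (vector)
(B) a⃗ = v⃗·t: LHS [L T^-2], RHS [L] ✗ — acceleration is velocity per time; should be v⃗/t
(C) v⃗ = d⃗/t: LHS [L T^-1], RHS [L T^-1] ✓ — displacement (vector) divided by time (scalar)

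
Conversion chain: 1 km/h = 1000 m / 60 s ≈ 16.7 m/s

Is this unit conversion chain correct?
The chain is incorrect (it contains an error).

Incorrect: 1 h = 3600 s, not 60 s (1 km/h ≈ 0.278 m/s)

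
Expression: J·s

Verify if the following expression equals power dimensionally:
No

The expression J·s has dimensions [L^2 M T^-1], but power has dimensions [L^2 M T^-3].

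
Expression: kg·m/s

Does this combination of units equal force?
No

The expression kg·m/s has dimensions [L M T^-1], but force has dimensions [L M T^-2].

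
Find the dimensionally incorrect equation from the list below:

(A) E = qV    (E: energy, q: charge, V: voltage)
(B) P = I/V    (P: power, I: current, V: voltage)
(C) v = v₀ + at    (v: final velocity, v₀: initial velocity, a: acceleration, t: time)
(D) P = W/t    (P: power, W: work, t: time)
(B) P = I/V

The equation (B) P = I/V is dimensionally incorrect.

LHS (P): [L^2 M T^-3]
RHS (I/V): [I^2 L^-2 M^-1 T^3] ✗

The dimensions do not match. The other three equations balance.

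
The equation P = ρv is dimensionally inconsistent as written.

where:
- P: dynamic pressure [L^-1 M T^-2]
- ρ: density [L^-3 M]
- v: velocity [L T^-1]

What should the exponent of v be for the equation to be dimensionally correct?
The exponent of v should be 2: P = ρv^2

The LHS P has dimensions [L^-1 M T^-2]; v has dimensions [L T^-1].
As written, the RHS ρv (exponent 1 on v) has dimensions [L^-2 M T^-1], which does not match.
With exponent 2, the RHS ρv^2 has dimensions [L^-1 M T^-2], matching the LHS.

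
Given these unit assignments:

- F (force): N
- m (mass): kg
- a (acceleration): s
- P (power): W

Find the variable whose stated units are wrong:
a

The variable a (acceleration) should have units m/s², not s.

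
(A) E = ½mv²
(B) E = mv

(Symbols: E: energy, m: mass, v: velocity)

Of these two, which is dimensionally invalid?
(B)

(A) E = ½mv²: LHS [L^2 M T^-2], RHS [L^2 M T^-2] ✓
(B) E = mv: LHS [L^2 M T^-2], RHS [L M T^-1] ✗

Expression (B) E = mv is dimensionally incorrect.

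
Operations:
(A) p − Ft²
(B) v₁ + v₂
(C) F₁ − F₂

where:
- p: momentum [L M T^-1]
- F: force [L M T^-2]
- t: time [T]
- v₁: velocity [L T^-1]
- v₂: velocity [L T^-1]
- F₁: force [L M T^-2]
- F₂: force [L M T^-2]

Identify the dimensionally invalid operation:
(A) p − Ft²

(A) p − Ft²: p [L M T^-1] and Ft² [L M] — different dimensions cannot be added/subtracted ✗
(B) v₁ + v₂: v₁ [L T^-1] and v₂ [L T^-1] — same dimensions ✓
(C) F₁ − F₂: F₁ [L M T^-2] and F₂ [L M T^-2] — same dimensions ✓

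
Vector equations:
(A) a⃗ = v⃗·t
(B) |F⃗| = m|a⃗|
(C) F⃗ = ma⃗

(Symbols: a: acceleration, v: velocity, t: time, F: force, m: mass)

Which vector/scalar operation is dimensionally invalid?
(A) a⃗ = v⃗·t

(A) a⃗ = v⃗·t: LHS [L T^-2], RHS [L] ✗ — acceleration is velocity per time; should be v⃗/t
(B) |F⃗| = m|a⃗|: LHS [L M T^-2], RHS [L M T^-2] ✓ — magnitudes of vectors are scalars
(C) F⃗ = ma⃗: LHS [L M T^-2], RHS [L M T^-2] ✓ — Force and acceleration are vectors, mass is a scalar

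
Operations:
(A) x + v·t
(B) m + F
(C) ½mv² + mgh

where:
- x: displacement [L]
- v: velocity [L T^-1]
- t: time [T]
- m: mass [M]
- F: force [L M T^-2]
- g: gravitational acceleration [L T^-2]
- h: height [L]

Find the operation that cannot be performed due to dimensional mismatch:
(B) m + F

(A) x + v·t: x [L] and v·t [L] — same dimensions ✓
(B) m + F: m [M] and F [L M T^-2] — different dimensions cannot be added/subtracted ✗
(C) ½mv² + mgh: ½mv² [L^2 M T^-2] and mgh [L^2 M T^-2] — same dimensions ✓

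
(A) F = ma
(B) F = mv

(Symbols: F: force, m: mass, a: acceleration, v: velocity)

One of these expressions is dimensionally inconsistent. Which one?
(B)

(A) F = ma: LHS [L M T^-2], RHS [L M T^-2] ✓
(B) F = mv: LHS [L M T^-2], RHS [L M T^-1] ✗

Expression (B) F = mv is dimensionally incorrect.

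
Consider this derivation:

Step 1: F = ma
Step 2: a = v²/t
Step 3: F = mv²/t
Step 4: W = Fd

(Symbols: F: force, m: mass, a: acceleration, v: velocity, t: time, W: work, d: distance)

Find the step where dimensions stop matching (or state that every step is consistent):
Step 2

Step 1: F = ma → LHS [L M T^-2], RHS [L M T^-2] ✓
Step 2: a = v²/t → LHS [L T^-2], RHS [L^2 T^-3] ✗

The first dimensional inconsistency appears in step 2: a = v²/t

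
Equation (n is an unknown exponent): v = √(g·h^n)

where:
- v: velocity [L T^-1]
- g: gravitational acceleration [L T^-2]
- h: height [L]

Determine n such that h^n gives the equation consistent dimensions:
n = 1

v has dimensions [L T^-1]; h has dimensions [L].
With n = 1: √(g·h^1) has dimensions [L T^-1], matching the LHS ✓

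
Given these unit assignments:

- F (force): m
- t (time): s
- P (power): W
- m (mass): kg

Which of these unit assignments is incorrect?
F

The variable F (force) should have units N, not m.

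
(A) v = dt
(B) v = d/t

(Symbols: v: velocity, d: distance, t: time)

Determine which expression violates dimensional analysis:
(A)

(A) v = dt: LHS [L T^-1], RHS [L T] ✗
(B) v = d/t: LHS [L T^-1], RHS [L T^-1] ✓

Expression (A) v = dt is dimensionally incorrect.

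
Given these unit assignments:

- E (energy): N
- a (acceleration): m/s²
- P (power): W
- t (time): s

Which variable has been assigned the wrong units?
E

The variable E (energy) should have units J, not N.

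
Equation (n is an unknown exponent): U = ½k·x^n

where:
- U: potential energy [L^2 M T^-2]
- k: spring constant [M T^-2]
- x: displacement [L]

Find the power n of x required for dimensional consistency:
n = 2

U has dimensions [L^2 M T^-2]; x has dimensions [L].
The rest of the RHS has dimensions [M T^-2], so x^n must supply [L^2].
With n = 2: ½k·x^2 has dimensions [L^2 M T^-2], matching the LHS ✓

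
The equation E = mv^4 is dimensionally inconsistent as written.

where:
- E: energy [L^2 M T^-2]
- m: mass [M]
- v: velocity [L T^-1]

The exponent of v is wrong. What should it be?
The exponent of v should be 2: E = mv^2

The LHS E has dimensions [L^2 M T^-2]; v has dimensions [L T^-1].
As written, the RHS mv^4 (exponent 4 on v) has dimensions [L^4 M T^-4], which does not match.
With exponent 2, the RHS mv^2 has dimensions [L^2 M T^-2], matching the LHS.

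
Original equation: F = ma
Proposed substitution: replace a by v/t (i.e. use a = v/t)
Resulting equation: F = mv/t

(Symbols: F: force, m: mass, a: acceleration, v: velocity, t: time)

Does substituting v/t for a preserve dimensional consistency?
Yes

[a] = [L T^-2] and [v/t] = [L T^-2]. These match, so the substitution replaces a quantity by one of the same dimensions and the result F = mv/t has LHS [L M T^-2] vs RHS [L M T^-2] — still consistent.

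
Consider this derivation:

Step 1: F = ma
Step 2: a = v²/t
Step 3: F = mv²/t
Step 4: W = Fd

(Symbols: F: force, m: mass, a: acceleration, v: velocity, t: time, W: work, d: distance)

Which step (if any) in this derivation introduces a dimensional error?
Step 2

Step 1: F = ma → LHS [L M T^-2], RHS [L M T^-2] ✓
Step 2: a = v²/t → LHS [L T^-2], RHS [L^2 T^-3] ✗

The first dimensional inconsistency appears in step 2: a = v²/t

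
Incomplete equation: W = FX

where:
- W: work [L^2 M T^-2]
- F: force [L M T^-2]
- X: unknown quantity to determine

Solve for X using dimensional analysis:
X = d (distance), dimensions [L]

W has dimensions [L^2 M T^-2]; the rest of the RHS (F) has dimensions [L M T^-2].
So X must have dimensions [L] — X = d (distance).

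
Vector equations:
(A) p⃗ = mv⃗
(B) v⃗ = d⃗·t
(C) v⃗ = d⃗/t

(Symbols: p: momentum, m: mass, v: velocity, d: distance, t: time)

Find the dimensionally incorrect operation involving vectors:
(B) v⃗ = d⃗·t

(A) p⃗ = mv⃗: LHS [L M T^-1], RHS [L M T^-1] ✓ — mass (scalar) times velocity (vector)
(B) v⃗ = d⃗·t: LHS [L T^-1], RHS [L T] ✗ — velocity is displacement per time; should be d⃗/t
(C) v⃗ = d⃗/t: LHS [L T^-1], RHS [L T^-1] ✓ — displacement (vector) divided by time (scalar)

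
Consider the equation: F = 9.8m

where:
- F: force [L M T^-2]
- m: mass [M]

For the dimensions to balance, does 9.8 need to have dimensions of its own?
Yes

F has dimensions [L M T^-2], while m alone has dimensions [M]. For the equation to balance, the factor 9.8 must carry dimensions [L T^-2] — it is a dimensional constant (a numerical value of a physical quantity with its units suppressed), not a pure number.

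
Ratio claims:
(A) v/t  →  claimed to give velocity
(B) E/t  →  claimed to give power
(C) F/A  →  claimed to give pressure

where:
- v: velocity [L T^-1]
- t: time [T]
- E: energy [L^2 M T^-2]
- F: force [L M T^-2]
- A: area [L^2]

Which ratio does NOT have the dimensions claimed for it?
(A) v/t does not give velocity

(A) v/t: [L T^-2] ≠ velocity [L T^-1] ✗
(B) E/t: [L^2 M T^-3] = power [L^2 M T^-3] ✓
(C) F/A: [L^-1 M T^-2] = pressure [L^-1 M T^-2] ✓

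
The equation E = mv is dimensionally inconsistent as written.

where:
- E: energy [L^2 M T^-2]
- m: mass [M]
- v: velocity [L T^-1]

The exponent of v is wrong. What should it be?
The exponent of v should be 2: E = mv^2

The LHS E has dimensions [L^2 M T^-2]; v has dimensions [L T^-1].
As written, the RHS mv (exponent 1 on v) has dimensions [L M T^-1], which does not match.
With exponent 2, the RHS mv^2 has dimensions [L^2 M T^-2], matching the LHS.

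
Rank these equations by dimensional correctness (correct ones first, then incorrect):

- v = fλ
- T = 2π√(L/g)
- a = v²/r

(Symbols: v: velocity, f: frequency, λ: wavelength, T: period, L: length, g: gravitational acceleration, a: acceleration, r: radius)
Dimensionally correct: v = fλ, T = 2π√(L/g), a = v²/r
Dimensionally incorrect: none
Ordered (correct first, then incorrect): v = fλ, T = 2π√(L/g), a = v²/r

- v = fλ: LHS [L T^-1], RHS [L T^-1] → correct ✓
- T = 2π√(L/g): LHS [T], RHS [T] → correct ✓
- a = v²/r: LHS [L T^-2], RHS [L T^-2] → correct ✓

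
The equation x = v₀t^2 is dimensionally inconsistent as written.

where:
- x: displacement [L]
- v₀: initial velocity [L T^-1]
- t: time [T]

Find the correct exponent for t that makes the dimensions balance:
The exponent of t should be 1: x = v₀t

The LHS x has dimensions [L]; t has dimensions [T].
As written, the RHS v₀t^2 (exponent 2 on t) has dimensions [L T], which does not match.
With exponent 1, the RHS v₀t has dimensions [L], matching the LHS.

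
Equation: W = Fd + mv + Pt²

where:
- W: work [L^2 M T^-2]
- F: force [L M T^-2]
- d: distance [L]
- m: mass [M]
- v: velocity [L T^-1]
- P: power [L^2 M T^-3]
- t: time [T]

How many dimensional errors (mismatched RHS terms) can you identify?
2

LHS W: [L^2 M T^-2]
- Fd: [L^2 M T^-2] ✓
- mv: [L M T^-1] ✗
- Pt²: [L^2 M T^-1] ✗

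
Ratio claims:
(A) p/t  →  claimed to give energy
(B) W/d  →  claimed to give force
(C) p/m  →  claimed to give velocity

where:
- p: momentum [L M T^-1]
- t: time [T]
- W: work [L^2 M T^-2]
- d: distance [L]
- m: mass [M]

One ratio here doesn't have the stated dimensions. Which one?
(A) p/t does not give energy

(A) p/t: [L M T^-2] ≠ energy [L^2 M T^-2] ✗
(B) W/d: [L M T^-2] = force [L M T^-2] ✓
(C) p/m: [L T^-1] = velocity [L T^-1] ✓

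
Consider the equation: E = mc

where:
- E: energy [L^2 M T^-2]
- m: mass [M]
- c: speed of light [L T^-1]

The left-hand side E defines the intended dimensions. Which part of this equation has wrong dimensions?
The right-hand side term mc

E has dimensions [L^2 M T^-2], but mc has dimensions [L M T^-1], so the term mc is dimensionally wrong for E.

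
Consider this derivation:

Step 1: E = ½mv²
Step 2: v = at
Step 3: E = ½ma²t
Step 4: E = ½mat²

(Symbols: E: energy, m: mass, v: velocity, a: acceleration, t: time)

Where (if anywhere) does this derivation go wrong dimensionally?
Step 3

Step 1: E = ½mv² → LHS [L^2 M T^-2], RHS [L^2 M T^-2] ✓
Step 2: v = at → LHS [L T^-1], RHS [L T^-1] ✓
Step 3: E = ½ma²t → LHS [L^2 M T^-2], RHS [L^2 M T^-3] ✗

The first dimensional inconsistency appears in step 3: E = ½ma²t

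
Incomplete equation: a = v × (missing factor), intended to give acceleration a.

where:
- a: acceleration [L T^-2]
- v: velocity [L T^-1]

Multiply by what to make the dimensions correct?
1/t (inverse time), dimensions [T^-1]

a has dimensions [L T^-2] and v has dimensions [L T^-1].
The missing factor must have dimensions [L T^-2] / [L T^-1] = [T^-1], i.e. inverse time (1/t).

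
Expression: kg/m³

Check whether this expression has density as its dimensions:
Yes

The expression kg/m³ has dimensions [L^-3 M], which is exactly density [L^-3 M].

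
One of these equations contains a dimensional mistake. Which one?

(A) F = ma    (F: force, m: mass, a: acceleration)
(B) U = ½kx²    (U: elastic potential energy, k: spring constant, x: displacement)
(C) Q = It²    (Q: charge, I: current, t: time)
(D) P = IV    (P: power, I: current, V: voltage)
(C) Q = It²

The equation (C) Q = It² is dimensionally incorrect.

LHS (Q): [I T]
RHS (It²): [I T^2] ✗

The dimensions do not match. The other three equations balance.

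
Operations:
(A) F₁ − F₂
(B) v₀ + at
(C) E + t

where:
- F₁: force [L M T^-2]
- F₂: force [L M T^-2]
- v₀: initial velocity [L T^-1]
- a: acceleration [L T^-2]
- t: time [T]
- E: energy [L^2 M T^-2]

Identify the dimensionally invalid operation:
(C) E + t

(A) F₁ − F₂: F₁ [L M T^-2] and F₂ [L M T^-2] — same dimensions ✓
(B) v₀ + at: v₀ [L T^-1] and at [L T^-1] — same dimensions ✓
(C) E + t: E [L^2 M T^-2] and t [T] — different dimensions cannot be added/subtracted ✗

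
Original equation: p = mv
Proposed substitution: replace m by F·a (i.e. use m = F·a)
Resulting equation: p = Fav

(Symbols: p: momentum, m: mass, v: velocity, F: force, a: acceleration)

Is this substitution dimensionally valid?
No

[m] = [M] and [F·a] = [L^2 M T^-4]. These differ, so the substitution replaces a quantity by one of different dimensions and the result p = Fav has LHS [L M T^-1] vs RHS [L^3 M T^-5] — inconsistent.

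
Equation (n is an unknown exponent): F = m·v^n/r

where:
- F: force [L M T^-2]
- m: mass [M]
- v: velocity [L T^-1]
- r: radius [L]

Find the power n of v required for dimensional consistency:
n = 2

F has dimensions [L M T^-2]; v has dimensions [L T^-1].
The rest of the RHS has dimensions [L^-1 M], so v^n must supply [L^2 T^-2].
With n = 2: m·v^2/r has dimensions [L M T^-2], matching the LHS ✓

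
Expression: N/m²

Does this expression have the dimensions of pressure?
Yes

The expression N/m² has dimensions [L^-1 M T^-2], which is exactly pressure [L^-1 M T^-2].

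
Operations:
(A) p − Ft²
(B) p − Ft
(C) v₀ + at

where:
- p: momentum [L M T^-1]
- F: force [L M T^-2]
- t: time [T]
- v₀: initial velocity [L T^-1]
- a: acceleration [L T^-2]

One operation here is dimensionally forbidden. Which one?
(A) p − Ft²

(A) p − Ft²: p [L M T^-1] and Ft² [L M] — different dimensions cannot be added/subtracted ✗
(B) p − Ft: p [L M T^-1] and Ft [L M T^-1] — same dimensions ✓
(C) v₀ + at: v₀ [L T^-1] and at [L T^-1] — same dimensions ✓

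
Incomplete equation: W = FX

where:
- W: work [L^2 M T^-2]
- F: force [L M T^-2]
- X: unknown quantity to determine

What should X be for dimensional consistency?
X = d (distance), dimensions [L]

W has dimensions [L^2 M T^-2]; the rest of the RHS (F) has dimensions [L M T^-2].
So X must have dimensions [L] — X = d (distance).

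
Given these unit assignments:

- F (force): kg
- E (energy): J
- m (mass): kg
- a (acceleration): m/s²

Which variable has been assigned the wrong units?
F

The variable F (force) should have units N, not kg.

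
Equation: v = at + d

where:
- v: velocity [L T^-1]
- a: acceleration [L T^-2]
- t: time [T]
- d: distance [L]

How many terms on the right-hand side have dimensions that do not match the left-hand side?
1

LHS v: [L T^-1]
- at: [L T^-1] ✓
- d: [L] ✗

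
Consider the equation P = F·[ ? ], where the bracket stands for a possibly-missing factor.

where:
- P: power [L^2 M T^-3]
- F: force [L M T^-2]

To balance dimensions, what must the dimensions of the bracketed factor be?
[L T^-1] — velocity (e.g. v)

P has dimensions [L^2 M T^-3]; F has dimensions [L M T^-2].
The bracketed factor must supply [L^2 M T^-3] / [L M T^-2] = [L T^-1].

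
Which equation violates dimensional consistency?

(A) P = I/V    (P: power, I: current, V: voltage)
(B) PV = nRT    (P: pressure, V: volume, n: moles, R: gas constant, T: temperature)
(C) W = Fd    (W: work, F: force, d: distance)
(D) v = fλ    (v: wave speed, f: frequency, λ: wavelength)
(A) P = I/V

The equation (A) P = I/V is dimensionally incorrect.

LHS (P): [L^2 M T^-3]
RHS (I/V): [I^2 L^-2 M^-1 T^3] ✗

The dimensions do not match. The other three equations balance.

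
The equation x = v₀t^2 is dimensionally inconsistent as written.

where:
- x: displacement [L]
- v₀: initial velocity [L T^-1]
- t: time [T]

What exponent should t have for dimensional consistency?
The exponent of t should be 1: x = v₀t

The LHS x has dimensions [L]; t has dimensions [T].
As written, the RHS v₀t^2 (exponent 2 on t) has dimensions [L T], which does not match.
With exponent 1, the RHS v₀t has dimensions [L], matching the LHS.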